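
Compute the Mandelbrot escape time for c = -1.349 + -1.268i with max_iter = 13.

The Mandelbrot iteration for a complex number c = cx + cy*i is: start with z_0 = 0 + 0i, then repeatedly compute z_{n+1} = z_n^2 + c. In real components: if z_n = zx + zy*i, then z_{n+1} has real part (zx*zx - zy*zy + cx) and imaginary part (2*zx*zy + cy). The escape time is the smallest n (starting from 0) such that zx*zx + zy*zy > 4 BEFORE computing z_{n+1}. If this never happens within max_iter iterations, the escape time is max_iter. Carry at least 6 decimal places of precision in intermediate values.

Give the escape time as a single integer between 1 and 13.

z_0 = 0 + 0i, c = -1.3490 + -1.2680i
Iter 1: z = -1.3490 + -1.2680i, |z|^2 = 3.4276
Iter 2: z = -1.1370 + 2.1531i, |z|^2 = 5.9285
Escaped at iteration 2

Answer: 2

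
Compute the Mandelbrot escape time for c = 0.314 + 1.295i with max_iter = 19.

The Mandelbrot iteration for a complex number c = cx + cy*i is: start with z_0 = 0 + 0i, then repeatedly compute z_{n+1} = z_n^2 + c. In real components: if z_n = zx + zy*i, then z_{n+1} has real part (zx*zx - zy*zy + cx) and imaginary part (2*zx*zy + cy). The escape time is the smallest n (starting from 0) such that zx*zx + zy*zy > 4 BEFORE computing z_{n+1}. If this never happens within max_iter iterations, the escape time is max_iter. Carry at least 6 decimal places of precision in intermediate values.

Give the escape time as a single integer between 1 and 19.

z_0 = 0 + 0i, c = 0.3140 + 1.2950i
Iter 1: z = 0.3140 + 1.2950i, |z|^2 = 1.7756
Iter 2: z = -1.2644 + 2.1083i, |z|^2 = 6.0435
Escaped at iteration 2

Answer: 2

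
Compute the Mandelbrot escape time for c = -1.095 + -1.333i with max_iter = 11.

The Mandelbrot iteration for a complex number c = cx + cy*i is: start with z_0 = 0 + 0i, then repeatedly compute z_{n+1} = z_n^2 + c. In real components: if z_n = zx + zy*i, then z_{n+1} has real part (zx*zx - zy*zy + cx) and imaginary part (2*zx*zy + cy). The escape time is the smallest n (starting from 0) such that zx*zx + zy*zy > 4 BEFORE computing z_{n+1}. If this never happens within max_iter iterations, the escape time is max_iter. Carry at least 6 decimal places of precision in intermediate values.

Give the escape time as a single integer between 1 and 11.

z_0 = 0 + 0i, c = -1.0950 + -1.3330i
Iter 1: z = -1.0950 + -1.3330i, |z|^2 = 2.9759
Iter 2: z = -1.6729 + 1.5863i, |z|^2 = 5.3147
Escaped at iteration 2

Answer: 2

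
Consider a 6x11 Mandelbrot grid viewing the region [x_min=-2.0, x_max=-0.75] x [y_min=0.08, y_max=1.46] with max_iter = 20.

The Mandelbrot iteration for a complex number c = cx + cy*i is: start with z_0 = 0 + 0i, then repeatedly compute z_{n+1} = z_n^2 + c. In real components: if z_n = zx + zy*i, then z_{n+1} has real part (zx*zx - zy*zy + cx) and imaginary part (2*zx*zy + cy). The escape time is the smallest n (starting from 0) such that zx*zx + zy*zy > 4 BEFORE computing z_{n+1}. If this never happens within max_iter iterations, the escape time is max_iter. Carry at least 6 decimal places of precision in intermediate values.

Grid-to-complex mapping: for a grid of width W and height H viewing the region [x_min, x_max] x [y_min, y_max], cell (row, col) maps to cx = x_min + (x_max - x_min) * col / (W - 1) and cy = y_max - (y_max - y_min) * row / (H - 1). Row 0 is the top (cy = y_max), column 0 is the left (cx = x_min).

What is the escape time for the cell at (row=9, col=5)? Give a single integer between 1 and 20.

Answer: 15

Derivation:
z_0 = 0 + 0i, c = -0.7500 + 0.2180i
Iter 1: z = -0.7500 + 0.2180i, |z|^2 = 0.6100
Iter 2: z = -0.2350 + -0.1090i, |z|^2 = 0.0671
Iter 3: z = -0.7066 + 0.2692i, |z|^2 = 0.5718
Iter 4: z = -0.3231 + -0.1625i, |z|^2 = 0.1308
Iter 5: z = -0.6720 + 0.3230i, |z|^2 = 0.5559
Iter 6: z = -0.4028 + -0.2161i, |z|^2 = 0.2089
Iter 7: z = -0.6345 + 0.3921i, |z|^2 = 0.5563
Iter 8: z = -0.5012 + -0.2796i, |z|^2 = 0.3293
Iter 9: z = -0.5770 + 0.4982i, |z|^2 = 0.5812
Iter 10: z = -0.6653 + -0.3570i, |z|^2 = 0.5701
Iter 11: z = -0.4348 + 0.6930i, |z|^2 = 0.6692
Iter 12: z = -1.0412 + -0.3845i, |z|^2 = 1.2320
Iter 13: z = 0.1862 + 1.0188i, |z|^2 = 1.0726
Iter 14: z = -1.7533 + 0.5975i, |z|^2 = 3.4309
Iter 15: z = 1.9669 + -1.8771i, |z|^2 = 7.3923
Escaped at iteration 15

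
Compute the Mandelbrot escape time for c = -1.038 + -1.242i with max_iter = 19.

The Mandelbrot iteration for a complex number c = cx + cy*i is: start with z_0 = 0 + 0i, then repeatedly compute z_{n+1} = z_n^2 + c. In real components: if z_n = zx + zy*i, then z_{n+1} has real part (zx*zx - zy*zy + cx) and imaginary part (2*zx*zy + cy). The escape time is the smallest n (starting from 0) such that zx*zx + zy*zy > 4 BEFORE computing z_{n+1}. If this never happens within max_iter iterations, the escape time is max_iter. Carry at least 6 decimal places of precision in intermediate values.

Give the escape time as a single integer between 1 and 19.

Answer: 2

Derivation:
z_0 = 0 + 0i, c = -1.0380 + -1.2420i
Iter 1: z = -1.0380 + -1.2420i, |z|^2 = 2.6200
Iter 2: z = -1.5031 + 1.3364i, |z|^2 = 4.0453
Escaped at iteration 2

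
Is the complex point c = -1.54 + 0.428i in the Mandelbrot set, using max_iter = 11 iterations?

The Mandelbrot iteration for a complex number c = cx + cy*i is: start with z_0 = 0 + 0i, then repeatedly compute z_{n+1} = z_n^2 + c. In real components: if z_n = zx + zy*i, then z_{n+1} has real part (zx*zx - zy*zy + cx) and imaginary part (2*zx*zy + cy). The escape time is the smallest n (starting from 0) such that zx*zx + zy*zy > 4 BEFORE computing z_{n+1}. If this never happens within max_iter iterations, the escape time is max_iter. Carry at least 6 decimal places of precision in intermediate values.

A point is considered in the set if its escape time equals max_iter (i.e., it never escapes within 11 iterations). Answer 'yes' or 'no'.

Answer: no

Derivation:
z_0 = 0 + 0i, c = -1.5400 + 0.4280i
Iter 1: z = -1.5400 + 0.4280i, |z|^2 = 2.5548
Iter 2: z = 0.6484 + -0.8902i, |z|^2 = 1.2130
Iter 3: z = -1.9121 + -0.7265i, |z|^2 = 4.1839
Escaped at iteration 3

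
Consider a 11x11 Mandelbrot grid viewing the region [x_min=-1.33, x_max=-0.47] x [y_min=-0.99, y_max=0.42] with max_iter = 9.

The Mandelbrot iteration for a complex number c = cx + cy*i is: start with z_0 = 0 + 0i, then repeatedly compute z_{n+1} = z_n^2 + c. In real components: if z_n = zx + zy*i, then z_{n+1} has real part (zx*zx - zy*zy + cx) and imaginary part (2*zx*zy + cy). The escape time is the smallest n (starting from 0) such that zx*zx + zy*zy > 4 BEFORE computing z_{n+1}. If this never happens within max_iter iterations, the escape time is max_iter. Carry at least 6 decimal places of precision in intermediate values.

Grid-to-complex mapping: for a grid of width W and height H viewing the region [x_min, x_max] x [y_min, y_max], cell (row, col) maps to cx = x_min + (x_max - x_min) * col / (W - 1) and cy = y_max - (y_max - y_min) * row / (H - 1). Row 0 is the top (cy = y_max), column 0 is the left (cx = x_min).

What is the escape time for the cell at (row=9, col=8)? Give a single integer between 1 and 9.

z_0 = 0 + 0i, c = -0.6420 + -0.8490i
Iter 1: z = -0.6420 + -0.8490i, |z|^2 = 1.1330
Iter 2: z = -0.9506 + 0.2411i, |z|^2 = 0.9618
Iter 3: z = 0.2036 + -1.3074i, |z|^2 = 1.7508
Iter 4: z = -2.3099 + -1.3813i, |z|^2 = 7.2438
Escaped at iteration 4

Answer: 4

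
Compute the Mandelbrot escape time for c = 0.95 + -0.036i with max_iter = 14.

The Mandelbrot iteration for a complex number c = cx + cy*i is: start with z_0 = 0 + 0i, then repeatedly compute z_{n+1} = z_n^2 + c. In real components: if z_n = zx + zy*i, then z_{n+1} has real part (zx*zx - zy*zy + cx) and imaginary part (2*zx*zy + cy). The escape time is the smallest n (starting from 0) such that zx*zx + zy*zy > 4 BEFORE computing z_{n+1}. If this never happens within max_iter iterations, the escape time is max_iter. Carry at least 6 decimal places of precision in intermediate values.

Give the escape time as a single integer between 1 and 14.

Answer: 3

Derivation:
z_0 = 0 + 0i, c = 0.9500 + -0.0360i
Iter 1: z = 0.9500 + -0.0360i, |z|^2 = 0.9038
Iter 2: z = 1.8512 + -0.1044i, |z|^2 = 3.4379
Iter 3: z = 4.3661 + -0.4225i, |z|^2 = 19.2410
Escaped at iteration 3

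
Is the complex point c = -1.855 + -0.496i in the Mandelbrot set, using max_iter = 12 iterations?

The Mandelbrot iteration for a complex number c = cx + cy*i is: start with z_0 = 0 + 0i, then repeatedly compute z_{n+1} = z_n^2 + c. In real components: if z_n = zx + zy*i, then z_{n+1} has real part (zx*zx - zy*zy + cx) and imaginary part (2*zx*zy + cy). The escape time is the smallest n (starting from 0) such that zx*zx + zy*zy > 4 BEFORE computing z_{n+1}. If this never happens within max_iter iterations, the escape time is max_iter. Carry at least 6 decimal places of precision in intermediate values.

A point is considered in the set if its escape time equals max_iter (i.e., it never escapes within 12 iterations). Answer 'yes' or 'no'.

z_0 = 0 + 0i, c = -1.8550 + -0.4960i
Iter 1: z = -1.8550 + -0.4960i, |z|^2 = 3.6870
Iter 2: z = 1.3400 + 1.3442i, |z|^2 = 3.6024
Iter 3: z = -1.8661 + 3.1064i, |z|^2 = 13.1320
Escaped at iteration 3

Answer: no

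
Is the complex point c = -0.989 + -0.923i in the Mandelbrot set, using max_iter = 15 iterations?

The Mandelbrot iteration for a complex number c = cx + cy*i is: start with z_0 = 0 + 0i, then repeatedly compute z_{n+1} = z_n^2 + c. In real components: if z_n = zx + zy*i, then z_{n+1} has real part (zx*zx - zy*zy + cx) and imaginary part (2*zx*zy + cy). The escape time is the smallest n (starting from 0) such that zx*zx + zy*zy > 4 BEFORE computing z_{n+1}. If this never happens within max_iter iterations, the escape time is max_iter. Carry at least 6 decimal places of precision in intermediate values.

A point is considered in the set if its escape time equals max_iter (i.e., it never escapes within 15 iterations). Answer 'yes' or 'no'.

z_0 = 0 + 0i, c = -0.9890 + -0.9230i
Iter 1: z = -0.9890 + -0.9230i, |z|^2 = 1.8300
Iter 2: z = -0.8628 + 0.9027i, |z|^2 = 1.5593
Iter 3: z = -1.0594 + -2.4807i, |z|^2 = 7.2763
Escaped at iteration 3

Answer: no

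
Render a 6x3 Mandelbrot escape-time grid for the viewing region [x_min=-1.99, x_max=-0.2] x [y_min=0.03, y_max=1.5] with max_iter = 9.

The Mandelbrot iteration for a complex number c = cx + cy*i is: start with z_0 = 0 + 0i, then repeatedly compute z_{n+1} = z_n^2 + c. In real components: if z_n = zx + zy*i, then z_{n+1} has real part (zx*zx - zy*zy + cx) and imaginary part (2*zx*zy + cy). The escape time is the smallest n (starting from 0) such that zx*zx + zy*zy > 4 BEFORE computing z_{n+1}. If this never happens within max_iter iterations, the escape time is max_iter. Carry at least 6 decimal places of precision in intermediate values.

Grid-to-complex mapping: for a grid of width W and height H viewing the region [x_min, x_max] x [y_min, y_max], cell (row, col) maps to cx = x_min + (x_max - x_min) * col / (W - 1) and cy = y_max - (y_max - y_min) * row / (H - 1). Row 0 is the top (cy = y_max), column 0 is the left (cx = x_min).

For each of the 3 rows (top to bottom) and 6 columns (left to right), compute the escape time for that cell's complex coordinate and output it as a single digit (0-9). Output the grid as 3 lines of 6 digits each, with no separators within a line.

Answer: 112222
133459
599999

Derivation:
(row=0, col=0): c = -1.9900 + 1.5000i → escape time 1
(row=0, col=1): c = -1.6320 + 1.5000i → escape time 1
(row=0, col=2): c = -1.2740 + 1.5000i → escape time 2
(row=0, col=3): c = -0.9160 + 1.5000i → escape time 2
(row=0, col=4): c = -0.5580 + 1.5000i → escape time 2
(row=0, col=5): c = -0.2000 + 1.5000i → escape time 2
(row=1, col=0): c = -1.9900 + 0.7650i → escape time 1
(row=1, col=1): c = -1.6320 + 0.7650i → escape time 3
(row=1, col=2): c = -1.2740 + 0.7650i → escape time 3
(row=1, col=3): c = -0.9160 + 0.7650i → escape time 4
(row=1, col=4): c = -0.5580 + 0.7650i → escape time 5
(row=1, col=5): c = -0.2000 + 0.7650i → escape time 9
(row=2, col=0): c = -1.9900 + 0.0300i → escape time 5
(row=2, col=1): c = -1.6320 + 0.0300i → escape time 9
(row=2, col=2): c = -1.2740 + 0.0300i → escape time 9
(row=2, col=3): c = -0.9160 + 0.0300i → escape time 9
(row=2, col=4): c = -0.5580 + 0.0300i → escape time 9
(row=2, col=5): c = -0.2000 + 0.0300i → escape time 9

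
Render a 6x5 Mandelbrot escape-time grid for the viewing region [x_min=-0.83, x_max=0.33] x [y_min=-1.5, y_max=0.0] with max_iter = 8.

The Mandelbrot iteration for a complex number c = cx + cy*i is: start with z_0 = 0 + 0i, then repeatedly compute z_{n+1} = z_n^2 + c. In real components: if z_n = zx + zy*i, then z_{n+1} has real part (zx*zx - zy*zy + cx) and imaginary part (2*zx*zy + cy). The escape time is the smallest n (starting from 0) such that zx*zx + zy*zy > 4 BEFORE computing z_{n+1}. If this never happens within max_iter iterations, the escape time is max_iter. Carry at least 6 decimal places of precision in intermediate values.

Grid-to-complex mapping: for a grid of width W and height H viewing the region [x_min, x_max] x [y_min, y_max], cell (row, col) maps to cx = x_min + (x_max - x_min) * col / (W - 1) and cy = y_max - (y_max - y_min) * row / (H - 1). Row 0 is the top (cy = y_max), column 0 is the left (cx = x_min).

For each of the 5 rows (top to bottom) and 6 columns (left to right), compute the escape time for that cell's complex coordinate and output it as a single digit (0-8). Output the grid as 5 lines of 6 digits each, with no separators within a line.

Answer: 888888
788888
457875
334532
222222

Derivation:
(row=0, col=0): c = -0.8300 + 0.0000i → escape time 8
(row=0, col=1): c = -0.5980 + 0.0000i → escape time 8
(row=0, col=2): c = -0.3660 + 0.0000i → escape time 8
(row=0, col=3): c = -0.1340 + 0.0000i → escape time 8
(row=0, col=4): c = 0.0980 + 0.0000i → escape time 8
(row=0, col=5): c = 0.3300 + 0.0000i → escape time 8
(row=1, col=0): c = -0.8300 + -0.3750i → escape time 7
(row=1, col=1): c = -0.5980 + -0.3750i → escape time 8
(row=1, col=2): c = -0.3660 + -0.3750i → escape time 8
(row=1, col=3): c = -0.1340 + -0.3750i → escape time 8
(row=1, col=4): c = 0.0980 + -0.3750i → escape time 8
(row=1, col=5): c = 0.3300 + -0.3750i → escape time 8
(row=2, col=0): c = -0.8300 + -0.7500i → escape time 4
(row=2, col=1): c = -0.5980 + -0.7500i → escape time 5
(row=2, col=2): c = -0.3660 + -0.7500i → escape time 7
(row=2, col=3): c = -0.1340 + -0.7500i → escape time 8
(row=2, col=4): c = 0.0980 + -0.7500i → escape time 7
(row=2, col=5): c = 0.3300 + -0.7500i → escape time 5
(row=3, col=0): c = -0.8300 + -1.1250i → escape time 3
(row=3, col=1): c = -0.5980 + -1.1250i → escape time 3
(row=3, col=2): c = -0.3660 + -1.1250i → escape time 4
(row=3, col=3): c = -0.1340 + -1.1250i → escape time 5
(row=3, col=4): c = 0.0980 + -1.1250i → escape time 3
(row=3, col=5): c = 0.3300 + -1.1250i → escape time 2
(row=4, col=0): c = -0.8300 + -1.5000i → escape time 2
(row=4, col=1): c = -0.5980 + -1.5000i → escape time 2
(row=4, col=2): c = -0.3660 + -1.5000i → escape time 2
(row=4, col=3): c = -0.1340 + -1.5000i → escape time 2
(row=4, col=4): c = 0.0980 + -1.5000i → escape time 2
(row=4, col=5): c = 0.3300 + -1.5000i → escape time 2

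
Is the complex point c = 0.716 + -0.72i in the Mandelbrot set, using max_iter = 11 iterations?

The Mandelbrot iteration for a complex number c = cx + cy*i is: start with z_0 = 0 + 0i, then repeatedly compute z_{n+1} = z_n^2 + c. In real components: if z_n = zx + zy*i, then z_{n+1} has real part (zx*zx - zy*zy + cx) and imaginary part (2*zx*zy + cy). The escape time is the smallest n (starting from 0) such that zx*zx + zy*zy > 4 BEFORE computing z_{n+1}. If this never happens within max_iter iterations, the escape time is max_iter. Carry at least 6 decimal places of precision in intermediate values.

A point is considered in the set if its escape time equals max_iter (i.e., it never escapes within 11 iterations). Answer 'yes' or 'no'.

Answer: no

Derivation:
z_0 = 0 + 0i, c = 0.7160 + -0.7200i
Iter 1: z = 0.7160 + -0.7200i, |z|^2 = 1.0311
Iter 2: z = 0.7103 + -1.7510i, |z|^2 = 3.5706
Iter 3: z = -1.8457 + -3.2074i, |z|^2 = 13.6938
Escaped at iteration 3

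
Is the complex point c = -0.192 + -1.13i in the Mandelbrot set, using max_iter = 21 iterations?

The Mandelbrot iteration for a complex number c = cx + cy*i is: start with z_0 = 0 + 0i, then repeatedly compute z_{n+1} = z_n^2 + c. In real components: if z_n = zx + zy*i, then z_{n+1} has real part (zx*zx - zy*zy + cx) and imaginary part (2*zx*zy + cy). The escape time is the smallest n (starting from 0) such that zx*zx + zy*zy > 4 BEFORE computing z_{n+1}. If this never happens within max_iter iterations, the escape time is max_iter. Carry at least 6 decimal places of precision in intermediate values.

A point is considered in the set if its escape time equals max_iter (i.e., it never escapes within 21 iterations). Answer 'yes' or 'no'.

Answer: no

Derivation:
z_0 = 0 + 0i, c = -0.1920 + -1.1300i
Iter 1: z = -0.1920 + -1.1300i, |z|^2 = 1.3138
Iter 2: z = -1.4320 + -0.6961i, |z|^2 = 2.5353
Iter 3: z = 1.3742 + 0.8636i, |z|^2 = 2.6343
Iter 4: z = 0.9506 + 1.2436i, |z|^2 = 2.4501
Iter 5: z = -0.8349 + 1.2342i, |z|^2 = 2.2204
Iter 6: z = -1.0183 + -3.1909i, |z|^2 = 11.2190
Escaped at iteration 6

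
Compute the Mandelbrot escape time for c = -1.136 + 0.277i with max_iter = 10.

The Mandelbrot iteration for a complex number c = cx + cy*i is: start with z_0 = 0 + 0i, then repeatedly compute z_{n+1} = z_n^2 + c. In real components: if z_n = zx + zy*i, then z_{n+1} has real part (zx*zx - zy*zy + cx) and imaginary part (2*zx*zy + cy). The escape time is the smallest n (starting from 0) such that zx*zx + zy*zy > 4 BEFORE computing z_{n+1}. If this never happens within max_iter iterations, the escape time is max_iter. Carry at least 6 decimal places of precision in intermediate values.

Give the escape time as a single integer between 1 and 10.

Answer: 10

Derivation:
z_0 = 0 + 0i, c = -1.1360 + 0.2770i
Iter 1: z = -1.1360 + 0.2770i, |z|^2 = 1.3672
Iter 2: z = 0.0778 + -0.3523i, |z|^2 = 0.1302
Iter 3: z = -1.2541 + 0.2222i, |z|^2 = 1.6221
Iter 4: z = 0.3874 + -0.2803i, |z|^2 = 0.2286
Iter 5: z = -1.0645 + 0.0598i, |z|^2 = 1.1368
Iter 6: z = -0.0064 + 0.1497i, |z|^2 = 0.0224
Iter 7: z = -1.1584 + 0.2751i, |z|^2 = 1.4175
Iter 8: z = 0.1301 + -0.3603i, |z|^2 = 0.1467
Iter 9: z = -1.2489 + 0.1832i, |z|^2 = 1.5933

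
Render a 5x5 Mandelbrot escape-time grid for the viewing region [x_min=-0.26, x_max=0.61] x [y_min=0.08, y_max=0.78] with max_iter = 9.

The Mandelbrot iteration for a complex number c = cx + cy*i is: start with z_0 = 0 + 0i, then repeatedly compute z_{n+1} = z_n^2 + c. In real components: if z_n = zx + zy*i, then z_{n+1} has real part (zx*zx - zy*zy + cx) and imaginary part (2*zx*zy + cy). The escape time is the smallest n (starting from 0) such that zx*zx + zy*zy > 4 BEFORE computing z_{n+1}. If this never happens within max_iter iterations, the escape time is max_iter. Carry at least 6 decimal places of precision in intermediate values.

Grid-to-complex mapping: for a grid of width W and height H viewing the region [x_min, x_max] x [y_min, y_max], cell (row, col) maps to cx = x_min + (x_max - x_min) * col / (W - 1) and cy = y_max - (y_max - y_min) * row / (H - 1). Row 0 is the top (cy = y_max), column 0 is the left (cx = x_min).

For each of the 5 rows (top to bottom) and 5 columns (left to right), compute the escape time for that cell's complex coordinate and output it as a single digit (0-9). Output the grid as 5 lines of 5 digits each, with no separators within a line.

(row=0, col=0): c = -0.2600 + 0.7800i → escape time 9
(row=0, col=1): c = -0.0425 + 0.7800i → escape time 9
(row=0, col=2): c = 0.1750 + 0.7800i → escape time 5
(row=0, col=3): c = 0.3925 + 0.7800i → escape time 4
(row=0, col=4): c = 0.6100 + 0.7800i → escape time 3
(row=1, col=0): c = -0.2600 + 0.6050i → escape time 9
(row=1, col=1): c = -0.0425 + 0.6050i → escape time 9
(row=1, col=2): c = 0.1750 + 0.6050i → escape time 9
(row=1, col=3): c = 0.3925 + 0.6050i → escape time 9
(row=1, col=4): c = 0.6100 + 0.6050i → escape time 3
(row=2, col=0): c = -0.2600 + 0.4300i → escape time 9
(row=2, col=1): c = -0.0425 + 0.4300i → escape time 9
(row=2, col=2): c = 0.1750 + 0.4300i → escape time 9
(row=2, col=3): c = 0.3925 + 0.4300i → escape time 8
(row=2, col=4): c = 0.6100 + 0.4300i → escape time 4
(row=3, col=0): c = -0.2600 + 0.2550i → escape time 9
(row=3, col=1): c = -0.0425 + 0.2550i → escape time 9
(row=3, col=2): c = 0.1750 + 0.2550i → escape time 9
(row=3, col=3): c = 0.3925 + 0.2550i → escape time 9
(row=3, col=4): c = 0.6100 + 0.2550i → escape time 4
(row=4, col=0): c = -0.2600 + 0.0800i → escape time 9
(row=4, col=1): c = -0.0425 + 0.0800i → escape time 9
(row=4, col=2): c = 0.1750 + 0.0800i → escape time 9
(row=4, col=3): c = 0.3925 + 0.0800i → escape time 8
(row=4, col=4): c = 0.6100 + 0.0800i → escape time 4

Answer: 99543
99993
99984
99994
99984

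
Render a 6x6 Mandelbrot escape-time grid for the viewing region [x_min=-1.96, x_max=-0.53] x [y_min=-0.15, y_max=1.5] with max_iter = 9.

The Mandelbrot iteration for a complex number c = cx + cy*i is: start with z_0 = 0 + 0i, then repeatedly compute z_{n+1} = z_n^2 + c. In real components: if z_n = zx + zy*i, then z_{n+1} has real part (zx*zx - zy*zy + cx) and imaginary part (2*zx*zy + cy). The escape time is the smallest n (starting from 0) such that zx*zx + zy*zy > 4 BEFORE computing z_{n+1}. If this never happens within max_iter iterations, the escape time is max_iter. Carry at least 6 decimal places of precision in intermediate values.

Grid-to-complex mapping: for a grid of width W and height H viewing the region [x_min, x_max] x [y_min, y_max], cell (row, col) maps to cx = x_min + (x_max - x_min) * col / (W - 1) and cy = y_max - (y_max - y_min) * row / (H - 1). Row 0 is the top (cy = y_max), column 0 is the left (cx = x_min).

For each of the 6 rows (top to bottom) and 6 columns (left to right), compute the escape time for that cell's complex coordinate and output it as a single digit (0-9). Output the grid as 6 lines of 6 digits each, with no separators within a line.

(row=0, col=0): c = -1.9600 + 1.5000i → escape time 1
(row=0, col=1): c = -1.6740 + 1.5000i → escape time 1
(row=0, col=2): c = -1.3880 + 1.5000i → escape time 1
(row=0, col=3): c = -1.1020 + 1.5000i → escape time 2
(row=0, col=4): c = -0.8160 + 1.5000i → escape time 2
(row=0, col=5): c = -0.5300 + 1.5000i → escape time 2
(row=1, col=0): c = -1.9600 + 1.1700i → escape time 1
(row=1, col=1): c = -1.6740 + 1.1700i → escape time 1
(row=1, col=2): c = -1.3880 + 1.1700i → escape time 2
(row=1, col=3): c = -1.1020 + 1.1700i → escape time 3
(row=1, col=4): c = -0.8160 + 1.1700i → escape time 3
(row=1, col=5): c = -0.5300 + 1.1700i → escape time 3
(row=2, col=0): c = -1.9600 + 0.8400i → escape time 1
(row=2, col=1): c = -1.6740 + 0.8400i → escape time 2
(row=2, col=2): c = -1.3880 + 0.8400i → escape time 3
(row=2, col=3): c = -1.1020 + 0.8400i → escape time 3
(row=2, col=4): c = -0.8160 + 0.8400i → escape time 4
(row=2, col=5): c = -0.5300 + 0.8400i → escape time 5
(row=3, col=0): c = -1.9600 + 0.5100i → escape time 1
(row=3, col=1): c = -1.6740 + 0.5100i → escape time 3
(row=3, col=2): c = -1.3880 + 0.5100i → escape time 3
(row=3, col=3): c = -1.1020 + 0.5100i → escape time 5
(row=3, col=4): c = -0.8160 + 0.5100i → escape time 6
(row=3, col=5): c = -0.5300 + 0.5100i → escape time 9
(row=4, col=0): c = -1.9600 + 0.1800i → escape time 3
(row=4, col=1): c = -1.6740 + 0.1800i → escape time 4
(row=4, col=2): c = -1.3880 + 0.1800i → escape time 8
(row=4, col=3): c = -1.1020 + 0.1800i → escape time 9
(row=4, col=4): c = -0.8160 + 0.1800i → escape time 9
(row=4, col=5): c = -0.5300 + 0.1800i → escape time 9
(row=5, col=0): c = -1.9600 + -0.1500i → escape time 4
(row=5, col=1): c = -1.6740 + -0.1500i → escape time 5
(row=5, col=2): c = -1.3880 + -0.1500i → escape time 9
(row=5, col=3): c = -1.1020 + -0.1500i → escape time 9
(row=5, col=4): c = -0.8160 + -0.1500i → escape time 9
(row=5, col=5): c = -0.5300 + -0.1500i → escape time 9

Answer: 111222
112333
123345
133569
348999
459999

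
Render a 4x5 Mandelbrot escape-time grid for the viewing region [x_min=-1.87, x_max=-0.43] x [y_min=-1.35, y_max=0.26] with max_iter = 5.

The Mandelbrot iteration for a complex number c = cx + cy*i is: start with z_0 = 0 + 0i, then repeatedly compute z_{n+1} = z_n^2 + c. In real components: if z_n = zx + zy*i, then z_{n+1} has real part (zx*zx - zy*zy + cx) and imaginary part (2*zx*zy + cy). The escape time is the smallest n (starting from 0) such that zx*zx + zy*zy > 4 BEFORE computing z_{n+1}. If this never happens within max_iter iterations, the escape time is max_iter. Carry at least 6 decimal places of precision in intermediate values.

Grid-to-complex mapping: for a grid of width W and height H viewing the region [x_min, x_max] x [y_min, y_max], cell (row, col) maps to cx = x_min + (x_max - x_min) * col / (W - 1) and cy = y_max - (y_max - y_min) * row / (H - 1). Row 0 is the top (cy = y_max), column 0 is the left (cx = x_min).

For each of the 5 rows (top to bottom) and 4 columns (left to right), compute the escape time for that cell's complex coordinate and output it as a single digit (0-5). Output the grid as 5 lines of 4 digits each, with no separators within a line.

Answer: 4555
4555
3355
1334
1222

Derivation:
(row=0, col=0): c = -1.8700 + 0.2600i → escape time 4
(row=0, col=1): c = -1.3900 + 0.2600i → escape time 5
(row=0, col=2): c = -0.9100 + 0.2600i → escape time 5
(row=0, col=3): c = -0.4300 + 0.2600i → escape time 5
(row=1, col=0): c = -1.8700 + -0.1425i → escape time 4
(row=1, col=1): c = -1.3900 + -0.1425i → escape time 5
(row=1, col=2): c = -0.9100 + -0.1425i → escape time 5
(row=1, col=3): c = -0.4300 + -0.1425i → escape time 5
(row=2, col=0): c = -1.8700 + -0.5450i → escape time 3
(row=2, col=1): c = -1.3900 + -0.5450i → escape time 3
(row=2, col=2): c = -0.9100 + -0.5450i → escape time 5
(row=2, col=3): c = -0.4300 + -0.5450i → escape time 5
(row=3, col=0): c = -1.8700 + -0.9475i → escape time 1
(row=3, col=1): c = -1.3900 + -0.9475i → escape time 3
(row=3, col=2): c = -0.9100 + -0.9475i → escape time 3
(row=3, col=3): c = -0.4300 + -0.9475i → escape time 4
(row=4, col=0): c = -1.8700 + -1.3500i → escape time 1
(row=4, col=1): c = -1.3900 + -1.3500i → escape time 2
(row=4, col=2): c = -0.9100 + -1.3500i → escape time 2
(row=4, col=3): c = -0.4300 + -1.3500i → escape time 2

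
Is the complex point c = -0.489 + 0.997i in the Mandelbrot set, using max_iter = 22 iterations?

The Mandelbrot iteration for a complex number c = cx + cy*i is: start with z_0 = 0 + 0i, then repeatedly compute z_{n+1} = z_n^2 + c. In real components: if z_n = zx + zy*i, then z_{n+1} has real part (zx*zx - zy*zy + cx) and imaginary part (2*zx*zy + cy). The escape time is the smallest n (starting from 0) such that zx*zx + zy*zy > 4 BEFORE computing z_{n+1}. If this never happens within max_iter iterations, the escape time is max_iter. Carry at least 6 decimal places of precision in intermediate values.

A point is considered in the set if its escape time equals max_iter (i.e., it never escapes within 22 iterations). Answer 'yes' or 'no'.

z_0 = 0 + 0i, c = -0.4890 + 0.9970i
Iter 1: z = -0.4890 + 0.9970i, |z|^2 = 1.2331
Iter 2: z = -1.2439 + 0.0219i, |z|^2 = 1.5477
Iter 3: z = 1.0578 + 0.9424i, |z|^2 = 2.0071
Iter 4: z = -0.2583 + 2.9908i, |z|^2 = 9.0114
Escaped at iteration 4

Answer: no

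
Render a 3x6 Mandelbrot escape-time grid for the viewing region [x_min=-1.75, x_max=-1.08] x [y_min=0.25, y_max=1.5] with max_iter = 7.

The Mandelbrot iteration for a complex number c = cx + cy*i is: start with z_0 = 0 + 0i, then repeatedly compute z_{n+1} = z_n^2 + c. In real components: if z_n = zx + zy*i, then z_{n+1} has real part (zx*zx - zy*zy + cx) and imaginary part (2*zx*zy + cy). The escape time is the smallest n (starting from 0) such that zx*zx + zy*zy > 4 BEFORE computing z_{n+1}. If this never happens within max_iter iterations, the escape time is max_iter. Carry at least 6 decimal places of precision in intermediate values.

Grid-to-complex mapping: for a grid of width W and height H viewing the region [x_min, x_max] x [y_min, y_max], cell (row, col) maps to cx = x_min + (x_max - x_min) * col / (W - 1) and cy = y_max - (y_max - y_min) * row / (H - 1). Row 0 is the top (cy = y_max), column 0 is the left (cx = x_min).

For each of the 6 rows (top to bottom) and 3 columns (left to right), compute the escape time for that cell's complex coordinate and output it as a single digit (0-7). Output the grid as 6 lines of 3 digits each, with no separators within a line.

Answer: 112
122
133
233
335
457

Derivation:
(row=0, col=0): c = -1.7500 + 1.5000i → escape time 1
(row=0, col=1): c = -1.4150 + 1.5000i → escape time 1
(row=0, col=2): c = -1.0800 + 1.5000i → escape time 2
(row=1, col=0): c = -1.7500 + 1.2500i → escape time 1
(row=1, col=1): c = -1.4150 + 1.2500i → escape time 2
(row=1, col=2): c = -1.0800 + 1.2500i → escape time 2
(row=2, col=0): c = -1.7500 + 1.0000i → escape time 1
(row=2, col=1): c = -1.4150 + 1.0000i → escape time 3
(row=2, col=2): c = -1.0800 + 1.0000i → escape time 3
(row=3, col=0): c = -1.7500 + 0.7500i → escape time 2
(row=3, col=1): c = -1.4150 + 0.7500i → escape time 3
(row=3, col=2): c = -1.0800 + 0.7500i → escape time 3
(row=4, col=0): c = -1.7500 + 0.5000i → escape time 3
(row=4, col=1): c = -1.4150 + 0.5000i → escape time 3
(row=4, col=2): c = -1.0800 + 0.5000i → escape time 5
(row=5, col=0): c = -1.7500 + 0.2500i → escape time 4
(row=5, col=1): c = -1.4150 + 0.2500i → escape time 5
(row=5, col=2): c = -1.0800 + 0.2500i → escape time 7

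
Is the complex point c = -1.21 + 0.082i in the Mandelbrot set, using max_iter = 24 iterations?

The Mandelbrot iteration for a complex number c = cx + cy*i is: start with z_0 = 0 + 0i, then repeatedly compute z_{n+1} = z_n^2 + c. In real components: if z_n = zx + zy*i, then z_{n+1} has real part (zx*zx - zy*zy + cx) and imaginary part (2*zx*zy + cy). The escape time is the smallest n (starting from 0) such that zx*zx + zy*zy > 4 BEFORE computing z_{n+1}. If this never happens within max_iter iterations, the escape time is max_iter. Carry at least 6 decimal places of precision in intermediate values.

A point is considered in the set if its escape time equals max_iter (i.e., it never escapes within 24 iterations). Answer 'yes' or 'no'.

z_0 = 0 + 0i, c = -1.2100 + 0.0820i
Iter 1: z = -1.2100 + 0.0820i, |z|^2 = 1.4708
Iter 2: z = 0.2474 + -0.1164i, |z|^2 = 0.0748
Iter 3: z = -1.1624 + 0.0244i, |z|^2 = 1.3517
Iter 4: z = 0.1405 + 0.0253i, |z|^2 = 0.0204
Iter 5: z = -1.1909 + 0.0891i, |z|^2 = 1.4262
Iter 6: z = 0.2003 + -0.1302i, |z|^2 = 0.0571
Iter 7: z = -1.1868 + 0.0298i, |z|^2 = 1.4095
Iter 8: z = 0.1977 + 0.0112i, |z|^2 = 0.0392
Iter 9: z = -1.1710 + 0.0864i, |z|^2 = 1.3788
Iter 10: z = 0.1539 + -0.1204i, |z|^2 = 0.0382
Iter 11: z = -1.2008 + 0.0449i, |z|^2 = 1.4440
Iter 12: z = 0.2300 + -0.0259i, |z|^2 = 0.0536
Iter 13: z = -1.1578 + 0.0701i, |z|^2 = 1.3454
Iter 14: z = 0.1256 + -0.0803i, |z|^2 = 0.0222
Iter 15: z = -1.2007 + 0.0618i, |z|^2 = 1.4454
Iter 16: z = 0.2278 + -0.0665i, |z|^2 = 0.0563
Iter 17: z = -1.1625 + 0.0517i, |z|^2 = 1.3542
Iter 18: z = 0.1388 + -0.0382i, |z|^2 = 0.0207
Iter 19: z = -1.1922 + 0.0714i, |z|^2 = 1.4264
Iter 20: z = 0.2062 + -0.0882i, |z|^2 = 0.0503
Iter 21: z = -1.1753 + 0.0456i, |z|^2 = 1.3833
Iter 22: z = 0.1691 + -0.0252i, |z|^2 = 0.0292
Iter 23: z = -1.1820 + 0.0735i, |z|^2 = 1.4026
Did not escape in 24 iterations → in set

Answer: yes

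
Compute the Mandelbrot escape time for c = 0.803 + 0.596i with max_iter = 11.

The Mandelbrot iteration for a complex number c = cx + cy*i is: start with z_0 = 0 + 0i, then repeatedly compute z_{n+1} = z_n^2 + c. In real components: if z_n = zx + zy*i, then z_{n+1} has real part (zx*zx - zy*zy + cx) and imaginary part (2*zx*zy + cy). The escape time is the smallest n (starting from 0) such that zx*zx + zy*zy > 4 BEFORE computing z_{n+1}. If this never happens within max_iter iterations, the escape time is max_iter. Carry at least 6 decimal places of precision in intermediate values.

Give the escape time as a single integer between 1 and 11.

z_0 = 0 + 0i, c = 0.8030 + 0.5960i
Iter 1: z = 0.8030 + 0.5960i, |z|^2 = 1.0000
Iter 2: z = 1.0926 + 1.5532i, |z|^2 = 3.6061
Iter 3: z = -0.4156 + 3.9900i, |z|^2 = 16.0926
Escaped at iteration 3

Answer: 3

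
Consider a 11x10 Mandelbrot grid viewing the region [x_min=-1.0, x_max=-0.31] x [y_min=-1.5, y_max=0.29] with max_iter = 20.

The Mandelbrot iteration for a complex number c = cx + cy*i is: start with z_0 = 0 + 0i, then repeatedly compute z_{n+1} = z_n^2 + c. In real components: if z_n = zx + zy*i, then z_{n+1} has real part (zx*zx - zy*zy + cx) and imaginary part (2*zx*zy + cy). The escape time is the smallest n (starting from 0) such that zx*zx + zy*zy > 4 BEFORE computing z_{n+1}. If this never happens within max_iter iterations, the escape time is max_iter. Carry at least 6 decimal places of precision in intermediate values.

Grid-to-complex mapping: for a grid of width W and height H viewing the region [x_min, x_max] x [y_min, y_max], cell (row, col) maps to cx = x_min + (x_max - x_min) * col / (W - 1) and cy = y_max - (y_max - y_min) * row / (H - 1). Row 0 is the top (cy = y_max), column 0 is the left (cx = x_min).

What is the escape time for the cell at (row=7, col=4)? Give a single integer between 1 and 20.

Answer: 3

Derivation:
z_0 = 0 + 0i, c = -0.7240 + -1.1022i
Iter 1: z = -0.7240 + -1.1022i, |z|^2 = 1.7391
Iter 2: z = -1.4147 + 0.4938i, |z|^2 = 2.2453
Iter 3: z = 1.0336 + -2.4994i, |z|^2 = 7.3152
Escaped at iteration 3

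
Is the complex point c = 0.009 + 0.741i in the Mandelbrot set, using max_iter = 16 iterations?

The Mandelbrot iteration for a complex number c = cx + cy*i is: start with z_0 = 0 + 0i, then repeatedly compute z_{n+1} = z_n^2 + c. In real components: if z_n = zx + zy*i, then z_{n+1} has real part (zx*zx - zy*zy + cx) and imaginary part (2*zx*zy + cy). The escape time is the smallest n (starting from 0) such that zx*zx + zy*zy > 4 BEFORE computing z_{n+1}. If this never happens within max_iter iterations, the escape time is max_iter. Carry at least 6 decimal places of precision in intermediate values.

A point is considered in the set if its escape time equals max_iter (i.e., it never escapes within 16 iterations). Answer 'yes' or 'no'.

Answer: yes

Derivation:
z_0 = 0 + 0i, c = 0.0090 + 0.7410i
Iter 1: z = 0.0090 + 0.7410i, |z|^2 = 0.5492
Iter 2: z = -0.5400 + 0.7543i, |z|^2 = 0.8606
Iter 3: z = -0.2684 + -0.0737i, |z|^2 = 0.0775
Iter 4: z = 0.0756 + 0.7806i, |z|^2 = 0.6150
Iter 5: z = -0.5946 + 0.8591i, |z|^2 = 1.0915
Iter 6: z = -0.3755 + -0.2805i, |z|^2 = 0.2197
Iter 7: z = 0.0713 + 0.9517i, |z|^2 = 0.9107
Iter 8: z = -0.8916 + 0.8767i, |z|^2 = 1.5635
Iter 9: z = 0.0352 + -0.8223i, |z|^2 = 0.6774
Iter 10: z = -0.6659 + 0.6830i, |z|^2 = 0.9100
Iter 11: z = -0.0141 + -0.1687i, |z|^2 = 0.0287
Iter 12: z = -0.0193 + 0.7458i, |z|^2 = 0.5565
Iter 13: z = -0.5468 + 0.7123i, |z|^2 = 0.8063
Iter 14: z = -0.1994 + -0.0379i, |z|^2 = 0.0412
Iter 15: z = 0.0473 + 0.7561i, |z|^2 = 0.5740
Did not escape in 16 iterations → in set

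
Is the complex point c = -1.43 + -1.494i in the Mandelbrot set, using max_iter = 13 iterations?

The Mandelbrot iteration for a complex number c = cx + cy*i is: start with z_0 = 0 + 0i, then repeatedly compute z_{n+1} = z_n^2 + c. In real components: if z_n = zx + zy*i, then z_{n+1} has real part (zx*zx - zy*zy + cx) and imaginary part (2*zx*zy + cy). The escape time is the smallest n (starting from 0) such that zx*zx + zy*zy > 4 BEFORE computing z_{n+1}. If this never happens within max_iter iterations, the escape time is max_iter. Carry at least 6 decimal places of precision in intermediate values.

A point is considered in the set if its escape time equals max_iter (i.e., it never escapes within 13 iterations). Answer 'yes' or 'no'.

z_0 = 0 + 0i, c = -1.4300 + -1.4940i
Iter 1: z = -1.4300 + -1.4940i, |z|^2 = 4.2769
Escaped at iteration 1

Answer: no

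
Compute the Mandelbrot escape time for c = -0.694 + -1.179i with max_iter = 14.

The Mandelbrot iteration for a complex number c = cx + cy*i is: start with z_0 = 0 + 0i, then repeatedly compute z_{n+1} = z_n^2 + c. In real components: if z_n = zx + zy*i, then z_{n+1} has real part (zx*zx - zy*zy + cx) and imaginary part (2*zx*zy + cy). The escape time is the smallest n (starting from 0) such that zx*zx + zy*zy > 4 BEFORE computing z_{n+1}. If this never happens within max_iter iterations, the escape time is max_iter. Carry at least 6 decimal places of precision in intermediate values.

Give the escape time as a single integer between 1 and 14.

Answer: 3

Derivation:
z_0 = 0 + 0i, c = -0.6940 + -1.1790i
Iter 1: z = -0.6940 + -1.1790i, |z|^2 = 1.8717
Iter 2: z = -1.6024 + 0.4575i, |z|^2 = 2.7770
Iter 3: z = 1.6644 + -2.6450i, |z|^2 = 9.7666
Escaped at iteration 3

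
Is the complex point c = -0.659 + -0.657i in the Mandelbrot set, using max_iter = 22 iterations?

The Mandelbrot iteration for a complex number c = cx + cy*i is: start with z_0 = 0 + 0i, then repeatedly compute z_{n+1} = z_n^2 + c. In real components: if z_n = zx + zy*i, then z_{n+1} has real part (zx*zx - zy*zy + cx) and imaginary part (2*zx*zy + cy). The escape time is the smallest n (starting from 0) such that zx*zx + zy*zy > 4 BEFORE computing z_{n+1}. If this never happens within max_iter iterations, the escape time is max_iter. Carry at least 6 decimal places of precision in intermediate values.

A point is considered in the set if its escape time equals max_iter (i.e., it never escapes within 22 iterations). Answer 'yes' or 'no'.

Answer: no

Derivation:
z_0 = 0 + 0i, c = -0.6590 + -0.6570i
Iter 1: z = -0.6590 + -0.6570i, |z|^2 = 0.8659
Iter 2: z = -0.6564 + 0.2089i, |z|^2 = 0.4745
Iter 3: z = -0.2718 + -0.9313i, |z|^2 = 0.9411
Iter 4: z = -1.4524 + -0.1507i, |z|^2 = 2.1321
Iter 5: z = 1.4276 + -0.2192i, |z|^2 = 2.0862
Iter 6: z = 1.3311 + -1.2830i, |z|^2 = 3.4179
Iter 7: z = -0.5332 + -4.0726i, |z|^2 = 16.8702
Escaped at iteration 7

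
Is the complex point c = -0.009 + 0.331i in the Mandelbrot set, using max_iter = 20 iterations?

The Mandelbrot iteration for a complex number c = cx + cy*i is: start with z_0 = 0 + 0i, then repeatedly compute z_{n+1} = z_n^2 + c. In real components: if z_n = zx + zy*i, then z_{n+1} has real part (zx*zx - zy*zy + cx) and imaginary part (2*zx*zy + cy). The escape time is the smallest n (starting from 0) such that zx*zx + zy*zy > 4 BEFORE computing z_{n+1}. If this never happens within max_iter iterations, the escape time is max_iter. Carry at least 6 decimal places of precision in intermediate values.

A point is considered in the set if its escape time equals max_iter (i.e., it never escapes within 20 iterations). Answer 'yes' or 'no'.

Answer: yes

Derivation:
z_0 = 0 + 0i, c = -0.0090 + 0.3310i
Iter 1: z = -0.0090 + 0.3310i, |z|^2 = 0.1096
Iter 2: z = -0.1185 + 0.3250i, |z|^2 = 0.1197
Iter 3: z = -0.1006 + 0.2540i, |z|^2 = 0.0746
Iter 4: z = -0.0634 + 0.2799i, |z|^2 = 0.0824
Iter 5: z = -0.0833 + 0.2955i, |z|^2 = 0.0943
Iter 6: z = -0.0894 + 0.2818i, |z|^2 = 0.0874
Iter 7: z = -0.0804 + 0.2806i, |z|^2 = 0.0852
Iter 8: z = -0.0813 + 0.2859i, |z|^2 = 0.0883
Iter 9: z = -0.0841 + 0.2845i, |z|^2 = 0.0880
Iter 10: z = -0.0829 + 0.2831i, |z|^2 = 0.0870
Iter 11: z = -0.0823 + 0.2841i, |z|^2 = 0.0875
Iter 12: z = -0.0829 + 0.2842i, |z|^2 = 0.0877
Iter 13: z = -0.0829 + 0.2839i, |z|^2 = 0.0875
Iter 14: z = -0.0827 + 0.2839i, |z|^2 = 0.0875
Iter 15: z = -0.0828 + 0.2840i, |z|^2 = 0.0875
Iter 16: z = -0.0828 + 0.2840i, |z|^2 = 0.0875
Iter 17: z = -0.0828 + 0.2840i, |z|^2 = 0.0875
Iter 18: z = -0.0828 + 0.2840i, |z|^2 = 0.0875
Iter 19: z = -0.0828 + 0.2840i, |z|^2 = 0.0875
Did not escape in 20 iterations → in set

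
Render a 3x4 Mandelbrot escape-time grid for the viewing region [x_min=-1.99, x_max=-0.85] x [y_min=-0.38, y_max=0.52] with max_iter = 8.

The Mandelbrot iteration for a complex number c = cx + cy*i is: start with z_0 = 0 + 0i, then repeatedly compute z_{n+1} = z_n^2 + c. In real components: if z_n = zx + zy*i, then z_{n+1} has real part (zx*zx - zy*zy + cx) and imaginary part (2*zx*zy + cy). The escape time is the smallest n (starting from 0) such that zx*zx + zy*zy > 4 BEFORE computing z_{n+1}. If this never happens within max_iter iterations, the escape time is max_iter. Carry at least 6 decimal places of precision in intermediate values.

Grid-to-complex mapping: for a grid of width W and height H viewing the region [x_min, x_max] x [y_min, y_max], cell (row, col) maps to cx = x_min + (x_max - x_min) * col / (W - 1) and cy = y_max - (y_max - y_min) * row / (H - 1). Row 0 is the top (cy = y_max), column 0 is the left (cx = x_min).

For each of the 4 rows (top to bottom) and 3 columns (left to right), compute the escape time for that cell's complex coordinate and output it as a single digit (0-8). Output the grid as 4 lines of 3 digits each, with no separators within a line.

(row=0, col=0): c = -1.9900 + 0.5200i → escape time 1
(row=0, col=1): c = -1.4200 + 0.5200i → escape time 3
(row=0, col=2): c = -0.8500 + 0.5200i → escape time 5
(row=1, col=0): c = -1.9900 + 0.2200i → escape time 1
(row=1, col=1): c = -1.4200 + 0.2200i → escape time 5
(row=1, col=2): c = -0.8500 + 0.2200i → escape time 8
(row=2, col=0): c = -1.9900 + -0.0800i → escape time 3
(row=2, col=1): c = -1.4200 + -0.0800i → escape time 8
(row=2, col=2): c = -0.8500 + -0.0800i → escape time 8
(row=3, col=0): c = -1.9900 + -0.3800i → escape time 1
(row=3, col=1): c = -1.4200 + -0.3800i → escape time 5
(row=3, col=2): c = -0.8500 + -0.3800i → escape time 7

Answer: 135
158
388
157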